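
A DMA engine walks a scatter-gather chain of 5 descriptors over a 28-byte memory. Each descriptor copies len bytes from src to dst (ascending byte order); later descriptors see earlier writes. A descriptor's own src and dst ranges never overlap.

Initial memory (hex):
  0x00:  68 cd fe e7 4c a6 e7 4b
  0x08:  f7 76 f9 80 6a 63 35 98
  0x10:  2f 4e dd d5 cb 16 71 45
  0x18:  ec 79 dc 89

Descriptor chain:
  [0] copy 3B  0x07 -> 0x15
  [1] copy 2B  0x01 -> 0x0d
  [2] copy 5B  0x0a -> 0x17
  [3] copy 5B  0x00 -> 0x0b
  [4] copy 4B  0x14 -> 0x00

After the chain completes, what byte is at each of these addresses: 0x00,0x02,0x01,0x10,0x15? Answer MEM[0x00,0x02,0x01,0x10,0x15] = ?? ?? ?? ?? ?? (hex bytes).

[0] 0x07->0x15 len=3 : 4b f7 76
[1] 0x01->0x0d len=2 : cd fe
[2] 0x0a->0x17 len=5 : f9 80 6a cd fe
[3] 0x00->0x0b len=5 : 68 cd fe e7 4c
[4] 0x14->0x00 len=4 : cb 4b f7 f9
query mem[0x00]=0xcb, mem[0x02]=0xf7, mem[0x01]=0x4b, mem[0x10]=0x2f, mem[0x15]=0x4b

MEM[0x00,0x02,0x01,0x10,0x15] = cb f7 4b 2f 4b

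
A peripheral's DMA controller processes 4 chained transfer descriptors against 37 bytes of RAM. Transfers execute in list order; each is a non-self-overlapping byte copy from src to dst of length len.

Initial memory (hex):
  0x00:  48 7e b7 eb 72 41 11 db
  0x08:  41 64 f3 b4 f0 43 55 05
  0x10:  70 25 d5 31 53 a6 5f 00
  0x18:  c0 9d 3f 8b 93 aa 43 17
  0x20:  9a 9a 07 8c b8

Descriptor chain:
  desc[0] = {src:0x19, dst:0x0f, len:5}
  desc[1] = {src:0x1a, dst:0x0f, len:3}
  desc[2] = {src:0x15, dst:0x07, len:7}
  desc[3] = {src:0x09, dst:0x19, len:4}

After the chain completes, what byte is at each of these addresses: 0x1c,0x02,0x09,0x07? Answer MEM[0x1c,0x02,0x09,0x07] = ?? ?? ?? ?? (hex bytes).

MEM[0x1c,0x02,0x09,0x07] = 3f b7 00 a6

  after D0: wrote 5B at 0x0f = 9d3f8b93aa
  after D1: wrote 3B at 0x0f = 3f8b93
  after D2: wrote 7B at 0x07 = a65f00c09d3f8b
  after D3: wrote 4B at 0x19 = 00c09d3f
query mem[0x1c]=0x3f, mem[0x02]=0xb7, mem[0x09]=0x00, mem[0x07]=0xa6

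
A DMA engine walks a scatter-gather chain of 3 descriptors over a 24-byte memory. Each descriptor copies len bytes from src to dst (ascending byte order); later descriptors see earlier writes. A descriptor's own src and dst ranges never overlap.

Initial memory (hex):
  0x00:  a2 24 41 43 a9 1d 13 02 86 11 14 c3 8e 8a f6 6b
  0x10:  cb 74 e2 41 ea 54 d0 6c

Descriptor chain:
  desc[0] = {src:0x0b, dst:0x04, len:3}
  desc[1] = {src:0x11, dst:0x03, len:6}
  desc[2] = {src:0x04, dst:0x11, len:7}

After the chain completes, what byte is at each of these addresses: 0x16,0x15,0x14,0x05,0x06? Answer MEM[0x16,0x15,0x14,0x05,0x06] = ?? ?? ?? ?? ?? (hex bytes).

D0: mem[0x04..0x06] <- [c3 8e 8a]
D1: mem[0x03..0x08] <- [74 e2 41 ea 54 d0]
D2: mem[0x11..0x17] <- [e2 41 ea 54 d0 11 14]
query mem[0x16]=0x11, mem[0x15]=0xd0, mem[0x14]=0x54, mem[0x05]=0x41, mem[0x06]=0xea

MEM[0x16,0x15,0x14,0x05,0x06] = 11 d0 54 41 ea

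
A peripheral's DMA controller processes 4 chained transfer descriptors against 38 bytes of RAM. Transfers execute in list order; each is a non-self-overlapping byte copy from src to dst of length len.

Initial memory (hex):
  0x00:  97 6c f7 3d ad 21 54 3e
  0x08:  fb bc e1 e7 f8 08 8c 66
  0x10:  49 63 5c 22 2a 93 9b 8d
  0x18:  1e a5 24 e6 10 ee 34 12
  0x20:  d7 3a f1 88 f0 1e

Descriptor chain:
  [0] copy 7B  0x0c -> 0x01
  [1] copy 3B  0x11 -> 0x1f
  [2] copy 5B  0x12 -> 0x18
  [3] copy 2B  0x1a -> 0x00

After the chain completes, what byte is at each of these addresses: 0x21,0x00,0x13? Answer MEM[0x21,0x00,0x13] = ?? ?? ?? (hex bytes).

MEM[0x21,0x00,0x13] = 22 2a 22

  after D0: wrote 7B at 0x01 = f8088c6649635c
  after D1: wrote 3B at 0x1f = 635c22
  after D2: wrote 5B at 0x18 = 5c222a939b
  after D3: wrote 2B at 0x00 = 2a93
query mem[0x21]=0x22, mem[0x00]=0x2a, mem[0x13]=0x22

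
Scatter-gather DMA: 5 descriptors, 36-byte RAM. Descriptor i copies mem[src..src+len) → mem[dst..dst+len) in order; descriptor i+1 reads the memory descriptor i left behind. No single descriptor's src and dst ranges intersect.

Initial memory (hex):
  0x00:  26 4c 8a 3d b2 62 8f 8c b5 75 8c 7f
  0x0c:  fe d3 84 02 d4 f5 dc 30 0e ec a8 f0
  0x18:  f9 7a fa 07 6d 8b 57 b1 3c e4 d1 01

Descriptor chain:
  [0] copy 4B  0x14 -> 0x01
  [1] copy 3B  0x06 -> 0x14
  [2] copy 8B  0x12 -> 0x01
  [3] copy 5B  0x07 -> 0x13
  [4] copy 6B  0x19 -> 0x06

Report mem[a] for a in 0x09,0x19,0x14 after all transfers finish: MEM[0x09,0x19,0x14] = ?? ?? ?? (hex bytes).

D0: mem[0x01..0x04] <- [0e ec a8 f0]
D1: mem[0x14..0x16] <- [8f 8c b5]
D2: mem[0x01..0x08] <- [dc 30 8f 8c b5 f0 f9 7a]
D3: mem[0x13..0x17] <- [f9 7a 75 8c 7f]
D4: mem[0x06..0x0b] <- [7a fa 07 6d 8b 57]
query mem[0x09]=0x6d, mem[0x19]=0x7a, mem[0x14]=0x7a

MEM[0x09,0x19,0x14] = 6d 7a 7a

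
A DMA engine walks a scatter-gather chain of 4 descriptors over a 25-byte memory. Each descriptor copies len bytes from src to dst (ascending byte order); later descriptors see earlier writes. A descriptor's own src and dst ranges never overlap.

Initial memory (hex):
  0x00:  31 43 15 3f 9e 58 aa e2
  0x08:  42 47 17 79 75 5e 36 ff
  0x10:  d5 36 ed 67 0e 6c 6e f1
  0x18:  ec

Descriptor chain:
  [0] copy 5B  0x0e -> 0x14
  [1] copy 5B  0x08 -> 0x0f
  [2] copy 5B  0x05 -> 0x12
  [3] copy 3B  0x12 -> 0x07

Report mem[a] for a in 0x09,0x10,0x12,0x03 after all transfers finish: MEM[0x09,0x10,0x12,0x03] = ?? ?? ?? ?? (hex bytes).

MEM[0x09,0x10,0x12,0x03] = e2 47 58 3f

D0: mem[0x14..0x18] <- [36 ff d5 36 ed]
D1: mem[0x0f..0x13] <- [42 47 17 79 75]
D2: mem[0x12..0x16] <- [58 aa e2 42 47]
D3: mem[0x07..0x09] <- [58 aa e2]
query mem[0x09]=0xe2, mem[0x10]=0x47, mem[0x12]=0x58, mem[0x03]=0x3f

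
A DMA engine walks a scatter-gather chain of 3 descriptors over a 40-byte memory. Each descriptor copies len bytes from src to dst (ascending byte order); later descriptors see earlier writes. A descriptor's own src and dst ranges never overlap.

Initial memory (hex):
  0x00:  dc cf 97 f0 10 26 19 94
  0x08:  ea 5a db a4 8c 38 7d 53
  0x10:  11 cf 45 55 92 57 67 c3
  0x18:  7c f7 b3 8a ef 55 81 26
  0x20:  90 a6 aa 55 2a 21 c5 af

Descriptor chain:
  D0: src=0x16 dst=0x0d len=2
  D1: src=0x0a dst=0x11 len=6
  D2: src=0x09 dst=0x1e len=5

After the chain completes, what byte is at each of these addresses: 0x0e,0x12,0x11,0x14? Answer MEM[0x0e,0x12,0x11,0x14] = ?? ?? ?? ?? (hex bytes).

MEM[0x0e,0x12,0x11,0x14] = c3 a4 db 67

[0] 0x16->0x0d len=2 : 67 c3
[1] 0x0a->0x11 len=6 : db a4 8c 67 c3 53
[2] 0x09->0x1e len=5 : 5a db a4 8c 67
query mem[0x0e]=0xc3, mem[0x12]=0xa4, mem[0x11]=0xdb, mem[0x14]=0x67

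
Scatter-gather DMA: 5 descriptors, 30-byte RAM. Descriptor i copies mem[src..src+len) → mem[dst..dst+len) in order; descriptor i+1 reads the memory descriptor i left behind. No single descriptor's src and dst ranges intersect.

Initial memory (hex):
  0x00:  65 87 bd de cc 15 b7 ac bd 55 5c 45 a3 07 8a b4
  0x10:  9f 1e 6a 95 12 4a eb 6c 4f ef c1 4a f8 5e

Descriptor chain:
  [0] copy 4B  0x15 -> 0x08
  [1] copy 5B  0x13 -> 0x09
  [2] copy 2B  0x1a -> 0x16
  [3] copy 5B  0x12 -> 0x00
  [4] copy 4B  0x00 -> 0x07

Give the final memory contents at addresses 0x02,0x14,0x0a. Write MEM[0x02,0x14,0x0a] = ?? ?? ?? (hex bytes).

#0 dst[0x08+4] := {0x4a,0xeb,0x6c,0x4f}
#1 dst[0x09+5] := {0x95,0x12,0x4a,0xeb,0x6c}
#2 dst[0x16+2] := {0xc1,0x4a}
#3 dst[0x00+5] := {0x6a,0x95,0x12,0x4a,0xc1}
#4 dst[0x07+4] := {0x6a,0x95,0x12,0x4a}
query mem[0x02]=0x12, mem[0x14]=0x12, mem[0x0a]=0x4a

MEM[0x02,0x14,0x0a] = 12 12 4a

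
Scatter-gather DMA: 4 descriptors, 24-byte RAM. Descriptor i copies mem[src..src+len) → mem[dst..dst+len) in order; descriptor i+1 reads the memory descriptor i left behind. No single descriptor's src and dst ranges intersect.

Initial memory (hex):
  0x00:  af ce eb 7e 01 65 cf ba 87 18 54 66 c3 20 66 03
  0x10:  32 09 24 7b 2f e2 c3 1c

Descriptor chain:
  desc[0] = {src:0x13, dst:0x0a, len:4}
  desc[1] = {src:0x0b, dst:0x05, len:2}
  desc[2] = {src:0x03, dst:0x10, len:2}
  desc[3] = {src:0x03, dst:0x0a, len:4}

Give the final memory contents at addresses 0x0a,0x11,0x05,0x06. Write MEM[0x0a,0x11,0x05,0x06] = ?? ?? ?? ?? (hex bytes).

MEM[0x0a,0x11,0x05,0x06] = 7e 01 2f e2

D0: mem[0x0a..0x0d] <- [7b 2f e2 c3]
D1: mem[0x05..0x06] <- [2f e2]
D2: mem[0x10..0x11] <- [7e 01]
D3: mem[0x0a..0x0d] <- [7e 01 2f e2]
query mem[0x0a]=0x7e, mem[0x11]=0x01, mem[0x05]=0x2f, mem[0x06]=0xe2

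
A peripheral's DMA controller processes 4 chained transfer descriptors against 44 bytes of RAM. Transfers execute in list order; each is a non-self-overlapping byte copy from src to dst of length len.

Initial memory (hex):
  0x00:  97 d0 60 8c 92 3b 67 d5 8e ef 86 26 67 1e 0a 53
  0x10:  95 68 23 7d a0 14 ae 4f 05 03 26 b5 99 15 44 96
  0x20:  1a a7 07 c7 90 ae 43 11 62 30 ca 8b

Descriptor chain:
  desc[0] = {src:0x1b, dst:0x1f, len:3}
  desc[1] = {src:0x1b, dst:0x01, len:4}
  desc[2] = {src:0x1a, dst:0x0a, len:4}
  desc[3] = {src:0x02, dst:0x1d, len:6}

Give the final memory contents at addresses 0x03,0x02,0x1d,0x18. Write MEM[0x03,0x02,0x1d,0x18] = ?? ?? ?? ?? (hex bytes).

MEM[0x03,0x02,0x1d,0x18] = 15 99 99 05

  after D0: wrote 3B at 0x1f = b59915
  after D1: wrote 4B at 0x01 = b5991544
  after D2: wrote 4B at 0x0a = 26b59915
  after D3: wrote 6B at 0x1d = 9915443b67d5
query mem[0x03]=0x15, mem[0x02]=0x99, mem[0x1d]=0x99, mem[0x18]=0x05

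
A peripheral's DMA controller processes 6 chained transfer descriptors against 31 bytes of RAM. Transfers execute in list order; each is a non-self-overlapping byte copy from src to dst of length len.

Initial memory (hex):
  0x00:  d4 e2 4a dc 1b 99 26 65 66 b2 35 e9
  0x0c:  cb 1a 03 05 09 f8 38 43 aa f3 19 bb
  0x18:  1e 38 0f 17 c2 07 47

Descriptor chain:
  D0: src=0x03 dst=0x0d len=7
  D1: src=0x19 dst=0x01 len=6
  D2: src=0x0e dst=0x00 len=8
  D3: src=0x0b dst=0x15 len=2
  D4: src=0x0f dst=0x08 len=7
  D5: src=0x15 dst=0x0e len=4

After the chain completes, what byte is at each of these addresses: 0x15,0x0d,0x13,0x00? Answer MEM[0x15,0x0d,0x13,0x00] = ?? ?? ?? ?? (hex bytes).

D0: mem[0x0d..0x13] <- [dc 1b 99 26 65 66 b2]
D1: mem[0x01..0x06] <- [38 0f 17 c2 07 47]
D2: mem[0x00..0x07] <- [1b 99 26 65 66 b2 aa f3]
D3: mem[0x15..0x16] <- [e9 cb]
D4: mem[0x08..0x0e] <- [99 26 65 66 b2 aa e9]
D5: mem[0x0e..0x11] <- [e9 cb bb 1e]
query mem[0x15]=0xe9, mem[0x0d]=0xaa, mem[0x13]=0xb2, mem[0x00]=0x1b

MEM[0x15,0x0d,0x13,0x00] = e9 aa b2 1b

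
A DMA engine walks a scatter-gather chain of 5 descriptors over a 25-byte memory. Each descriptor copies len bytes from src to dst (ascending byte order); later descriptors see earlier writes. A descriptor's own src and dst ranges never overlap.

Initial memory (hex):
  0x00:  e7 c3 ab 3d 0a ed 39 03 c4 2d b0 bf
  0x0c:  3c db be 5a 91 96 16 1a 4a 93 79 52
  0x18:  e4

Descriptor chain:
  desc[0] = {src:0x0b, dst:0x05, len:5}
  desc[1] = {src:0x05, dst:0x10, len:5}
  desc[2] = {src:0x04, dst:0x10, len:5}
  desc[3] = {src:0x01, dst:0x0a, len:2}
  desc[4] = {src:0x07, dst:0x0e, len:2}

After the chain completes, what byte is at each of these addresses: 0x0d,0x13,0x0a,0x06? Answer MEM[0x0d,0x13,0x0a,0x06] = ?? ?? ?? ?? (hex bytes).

  after D0: wrote 5B at 0x05 = bf3cdbbe5a
  after D1: wrote 5B at 0x10 = bf3cdbbe5a
  after D2: wrote 5B at 0x10 = 0abf3cdbbe
  after D3: wrote 2B at 0x0a = c3ab
  after D4: wrote 2B at 0x0e = dbbe
query mem[0x0d]=0xdb, mem[0x13]=0xdb, mem[0x0a]=0xc3, mem[0x06]=0x3c

MEM[0x0d,0x13,0x0a,0x06] = db db c3 3c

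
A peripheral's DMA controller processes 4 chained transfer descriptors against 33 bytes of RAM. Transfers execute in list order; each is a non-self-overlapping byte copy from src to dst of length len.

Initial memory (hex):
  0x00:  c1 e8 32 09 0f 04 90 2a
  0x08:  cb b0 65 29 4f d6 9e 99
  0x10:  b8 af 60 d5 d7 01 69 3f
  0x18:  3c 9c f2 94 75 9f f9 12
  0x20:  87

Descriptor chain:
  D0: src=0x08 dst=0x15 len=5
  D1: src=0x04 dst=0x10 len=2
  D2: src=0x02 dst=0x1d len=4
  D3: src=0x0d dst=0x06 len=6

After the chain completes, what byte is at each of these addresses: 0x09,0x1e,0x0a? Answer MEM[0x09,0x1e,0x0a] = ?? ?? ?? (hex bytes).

#0 dst[0x15+5] := {0xcb,0xb0,0x65,0x29,0x4f}
#1 dst[0x10+2] := {0x0f,0x04}
#2 dst[0x1d+4] := {0x32,0x09,0x0f,0x04}
#3 dst[0x06+6] := {0xd6,0x9e,0x99,0x0f,0x04,0x60}
query mem[0x09]=0x0f, mem[0x1e]=0x09, mem[0x0a]=0x04

MEM[0x09,0x1e,0x0a] = 0f 09 04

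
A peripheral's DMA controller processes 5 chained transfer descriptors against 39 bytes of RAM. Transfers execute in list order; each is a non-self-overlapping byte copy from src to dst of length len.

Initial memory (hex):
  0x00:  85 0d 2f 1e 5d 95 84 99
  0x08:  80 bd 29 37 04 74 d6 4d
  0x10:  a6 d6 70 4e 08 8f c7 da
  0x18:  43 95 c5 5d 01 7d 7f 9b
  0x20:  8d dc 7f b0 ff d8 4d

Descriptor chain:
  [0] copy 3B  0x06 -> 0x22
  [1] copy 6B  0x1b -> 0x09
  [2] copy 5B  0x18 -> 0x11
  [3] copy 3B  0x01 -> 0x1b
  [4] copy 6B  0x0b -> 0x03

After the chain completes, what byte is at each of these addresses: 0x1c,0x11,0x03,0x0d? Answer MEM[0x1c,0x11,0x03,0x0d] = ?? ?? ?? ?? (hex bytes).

#0 dst[0x22+3] := {0x84,0x99,0x80}
#1 dst[0x09+6] := {0x5d,0x01,0x7d,0x7f,0x9b,0x8d}
#2 dst[0x11+5] := {0x43,0x95,0xc5,0x5d,0x01}
#3 dst[0x1b+3] := {0x0d,0x2f,0x1e}
#4 dst[0x03+6] := {0x7d,0x7f,0x9b,0x8d,0x4d,0xa6}
query mem[0x1c]=0x2f, mem[0x11]=0x43, mem[0x03]=0x7d, mem[0x0d]=0x9b

MEM[0x1c,0x11,0x03,0x0d] = 2f 43 7d 9b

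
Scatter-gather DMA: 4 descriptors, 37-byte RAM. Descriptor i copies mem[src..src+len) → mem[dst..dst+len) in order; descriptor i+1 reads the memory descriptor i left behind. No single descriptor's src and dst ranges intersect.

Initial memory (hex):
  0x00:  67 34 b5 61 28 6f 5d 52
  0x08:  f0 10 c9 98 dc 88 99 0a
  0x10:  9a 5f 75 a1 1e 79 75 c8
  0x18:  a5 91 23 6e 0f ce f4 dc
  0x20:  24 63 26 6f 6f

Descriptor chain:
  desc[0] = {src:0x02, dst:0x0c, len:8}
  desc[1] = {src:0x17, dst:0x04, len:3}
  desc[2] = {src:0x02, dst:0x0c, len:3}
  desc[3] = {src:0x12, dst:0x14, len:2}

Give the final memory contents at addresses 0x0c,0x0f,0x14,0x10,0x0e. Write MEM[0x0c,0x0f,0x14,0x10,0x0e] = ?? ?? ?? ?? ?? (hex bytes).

[0] 0x02->0x0c len=8 : b5 61 28 6f 5d 52 f0 10
[1] 0x17->0x04 len=3 : c8 a5 91
[2] 0x02->0x0c len=3 : b5 61 c8
[3] 0x12->0x14 len=2 : f0 10
query mem[0x0c]=0xb5, mem[0x0f]=0x6f, mem[0x14]=0xf0, mem[0x10]=0x5d, mem[0x0e]=0xc8

MEM[0x0c,0x0f,0x14,0x10,0x0e] = b5 6f f0 5d c8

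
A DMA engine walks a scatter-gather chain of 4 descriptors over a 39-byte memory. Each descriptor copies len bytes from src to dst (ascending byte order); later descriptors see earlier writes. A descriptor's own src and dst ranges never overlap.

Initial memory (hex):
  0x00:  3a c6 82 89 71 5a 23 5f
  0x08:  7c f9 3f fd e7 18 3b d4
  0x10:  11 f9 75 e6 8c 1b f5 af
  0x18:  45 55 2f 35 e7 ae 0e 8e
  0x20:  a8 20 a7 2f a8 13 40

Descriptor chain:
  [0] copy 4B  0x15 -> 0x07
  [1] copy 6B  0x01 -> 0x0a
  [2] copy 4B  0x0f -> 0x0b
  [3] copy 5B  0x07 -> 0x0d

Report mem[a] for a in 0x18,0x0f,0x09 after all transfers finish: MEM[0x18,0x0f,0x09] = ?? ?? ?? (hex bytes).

MEM[0x18,0x0f,0x09] = 45 af af

[0] 0x15->0x07 len=4 : 1b f5 af 45
[1] 0x01->0x0a len=6 : c6 82 89 71 5a 23
[2] 0x0f->0x0b len=4 : 23 11 f9 75
[3] 0x07->0x0d len=5 : 1b f5 af c6 23
query mem[0x18]=0x45, mem[0x0f]=0xaf, mem[0x09]=0xaf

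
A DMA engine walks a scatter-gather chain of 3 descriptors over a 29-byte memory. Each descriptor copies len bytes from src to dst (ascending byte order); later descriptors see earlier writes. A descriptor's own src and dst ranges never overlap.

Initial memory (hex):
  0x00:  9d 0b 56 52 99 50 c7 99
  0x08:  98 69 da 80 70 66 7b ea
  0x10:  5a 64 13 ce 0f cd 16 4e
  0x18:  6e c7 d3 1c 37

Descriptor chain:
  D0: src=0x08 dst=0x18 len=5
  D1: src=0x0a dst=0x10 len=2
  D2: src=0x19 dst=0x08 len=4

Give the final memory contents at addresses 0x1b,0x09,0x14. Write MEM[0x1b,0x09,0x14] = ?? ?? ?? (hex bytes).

  after D0: wrote 5B at 0x18 = 9869da8070
  after D1: wrote 2B at 0x10 = da80
  after D2: wrote 4B at 0x08 = 69da8070
query mem[0x1b]=0x80, mem[0x09]=0xda, mem[0x14]=0x0f

MEM[0x1b,0x09,0x14] = 80 da 0f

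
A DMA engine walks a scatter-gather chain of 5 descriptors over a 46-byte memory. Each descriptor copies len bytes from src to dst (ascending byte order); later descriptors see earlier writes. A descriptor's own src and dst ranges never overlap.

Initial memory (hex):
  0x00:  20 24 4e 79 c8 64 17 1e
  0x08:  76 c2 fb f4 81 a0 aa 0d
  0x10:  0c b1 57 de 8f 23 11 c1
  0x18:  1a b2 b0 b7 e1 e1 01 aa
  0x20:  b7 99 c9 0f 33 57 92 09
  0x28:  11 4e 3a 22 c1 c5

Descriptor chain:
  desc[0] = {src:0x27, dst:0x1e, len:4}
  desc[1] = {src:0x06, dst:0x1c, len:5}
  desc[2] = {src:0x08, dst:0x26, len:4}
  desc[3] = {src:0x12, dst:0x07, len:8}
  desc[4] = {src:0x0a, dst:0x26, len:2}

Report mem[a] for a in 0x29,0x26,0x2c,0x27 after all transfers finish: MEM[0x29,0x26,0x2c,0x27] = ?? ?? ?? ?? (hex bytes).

  after D0: wrote 4B at 0x1e = 09114e3a
  after D1: wrote 5B at 0x1c = 171e76c2fb
  after D2: wrote 4B at 0x26 = 76c2fbf4
  after D3: wrote 8B at 0x07 = 57de8f2311c11ab2
  after D4: wrote 2B at 0x26 = 2311
query mem[0x29]=0xf4, mem[0x26]=0x23, mem[0x2c]=0xc1, mem[0x27]=0x11

MEM[0x29,0x26,0x2c,0x27] = f4 23 c1 11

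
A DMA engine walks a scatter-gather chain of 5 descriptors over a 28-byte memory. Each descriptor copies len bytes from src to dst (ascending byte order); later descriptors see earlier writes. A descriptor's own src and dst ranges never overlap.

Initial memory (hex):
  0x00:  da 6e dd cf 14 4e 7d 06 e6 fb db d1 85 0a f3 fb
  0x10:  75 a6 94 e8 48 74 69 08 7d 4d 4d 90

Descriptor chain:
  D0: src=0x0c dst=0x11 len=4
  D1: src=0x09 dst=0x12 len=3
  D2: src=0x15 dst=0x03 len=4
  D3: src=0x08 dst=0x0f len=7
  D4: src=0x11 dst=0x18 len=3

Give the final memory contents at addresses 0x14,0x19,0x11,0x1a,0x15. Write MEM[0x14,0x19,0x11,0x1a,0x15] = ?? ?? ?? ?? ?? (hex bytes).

MEM[0x14,0x19,0x11,0x1a,0x15] = 0a d1 db 85 f3

[0] 0x0c->0x11 len=4 : 85 0a f3 fb
[1] 0x09->0x12 len=3 : fb db d1
[2] 0x15->0x03 len=4 : 74 69 08 7d
[3] 0x08->0x0f len=7 : e6 fb db d1 85 0a f3
[4] 0x11->0x18 len=3 : db d1 85
query mem[0x14]=0x0a, mem[0x19]=0xd1, mem[0x11]=0xdb, mem[0x1a]=0x85, mem[0x15]=0xf3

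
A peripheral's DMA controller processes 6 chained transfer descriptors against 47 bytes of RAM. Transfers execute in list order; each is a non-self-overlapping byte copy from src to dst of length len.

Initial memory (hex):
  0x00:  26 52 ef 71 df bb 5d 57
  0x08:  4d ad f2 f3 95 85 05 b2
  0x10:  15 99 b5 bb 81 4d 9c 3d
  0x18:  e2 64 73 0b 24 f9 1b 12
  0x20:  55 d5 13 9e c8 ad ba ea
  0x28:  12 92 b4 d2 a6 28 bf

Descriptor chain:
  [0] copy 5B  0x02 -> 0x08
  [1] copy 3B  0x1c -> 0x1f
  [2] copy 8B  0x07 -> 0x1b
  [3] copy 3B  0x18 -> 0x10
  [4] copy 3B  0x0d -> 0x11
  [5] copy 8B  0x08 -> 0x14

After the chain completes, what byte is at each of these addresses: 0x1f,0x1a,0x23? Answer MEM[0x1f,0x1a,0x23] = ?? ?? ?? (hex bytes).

MEM[0x1f,0x1a,0x23] = bb 05 9e

[0] 0x02->0x08 len=5 : ef 71 df bb 5d
[1] 0x1c->0x1f len=3 : 24 f9 1b
[2] 0x07->0x1b len=8 : 57 ef 71 df bb 5d 85 05
[3] 0x18->0x10 len=3 : e2 64 73
[4] 0x0d->0x11 len=3 : 85 05 b2
[5] 0x08->0x14 len=8 : ef 71 df bb 5d 85 05 b2
query mem[0x1f]=0xbb, mem[0x1a]=0x05, mem[0x23]=0x9e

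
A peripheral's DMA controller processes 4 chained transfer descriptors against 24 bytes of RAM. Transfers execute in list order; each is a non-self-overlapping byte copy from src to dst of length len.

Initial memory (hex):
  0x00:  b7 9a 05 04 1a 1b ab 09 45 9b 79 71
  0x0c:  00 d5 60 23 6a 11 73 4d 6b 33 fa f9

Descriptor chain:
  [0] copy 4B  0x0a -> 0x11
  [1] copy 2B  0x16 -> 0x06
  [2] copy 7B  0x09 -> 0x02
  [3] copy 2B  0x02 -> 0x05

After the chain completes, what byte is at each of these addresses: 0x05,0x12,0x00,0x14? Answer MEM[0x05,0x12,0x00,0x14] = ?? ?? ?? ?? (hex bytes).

MEM[0x05,0x12,0x00,0x14] = 9b 71 b7 d5

  after D0: wrote 4B at 0x11 = 797100d5
  after D1: wrote 2B at 0x06 = faf9
  after D2: wrote 7B at 0x02 = 9b797100d56023
  after D3: wrote 2B at 0x05 = 9b79
query mem[0x05]=0x9b, mem[0x12]=0x71, mem[0x00]=0xb7, mem[0x14]=0xd5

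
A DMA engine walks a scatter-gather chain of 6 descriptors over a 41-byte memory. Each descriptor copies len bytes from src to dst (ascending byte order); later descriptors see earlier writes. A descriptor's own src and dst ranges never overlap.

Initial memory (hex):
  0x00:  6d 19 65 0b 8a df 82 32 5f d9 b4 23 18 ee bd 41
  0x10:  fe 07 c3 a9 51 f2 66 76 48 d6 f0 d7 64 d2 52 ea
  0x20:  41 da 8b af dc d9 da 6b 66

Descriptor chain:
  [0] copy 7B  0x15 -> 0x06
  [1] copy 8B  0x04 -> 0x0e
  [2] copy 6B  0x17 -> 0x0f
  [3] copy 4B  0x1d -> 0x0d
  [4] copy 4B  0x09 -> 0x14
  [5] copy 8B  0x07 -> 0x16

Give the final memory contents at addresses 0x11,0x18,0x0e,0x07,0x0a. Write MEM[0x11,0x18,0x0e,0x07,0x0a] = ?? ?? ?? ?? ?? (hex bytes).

D0: mem[0x06..0x0c] <- [f2 66 76 48 d6 f0 d7]
D1: mem[0x0e..0x15] <- [8a df f2 66 76 48 d6 f0]
D2: mem[0x0f..0x14] <- [76 48 d6 f0 d7 64]
D3: mem[0x0d..0x10] <- [d2 52 ea 41]
D4: mem[0x14..0x17] <- [48 d6 f0 d7]
D5: mem[0x16..0x1d] <- [66 76 48 d6 f0 d7 d2 52]
query mem[0x11]=0xd6, mem[0x18]=0x48, mem[0x0e]=0x52, mem[0x07]=0x66, mem[0x0a]=0xd6

MEM[0x11,0x18,0x0e,0x07,0x0a] = d6 48 52 66 d6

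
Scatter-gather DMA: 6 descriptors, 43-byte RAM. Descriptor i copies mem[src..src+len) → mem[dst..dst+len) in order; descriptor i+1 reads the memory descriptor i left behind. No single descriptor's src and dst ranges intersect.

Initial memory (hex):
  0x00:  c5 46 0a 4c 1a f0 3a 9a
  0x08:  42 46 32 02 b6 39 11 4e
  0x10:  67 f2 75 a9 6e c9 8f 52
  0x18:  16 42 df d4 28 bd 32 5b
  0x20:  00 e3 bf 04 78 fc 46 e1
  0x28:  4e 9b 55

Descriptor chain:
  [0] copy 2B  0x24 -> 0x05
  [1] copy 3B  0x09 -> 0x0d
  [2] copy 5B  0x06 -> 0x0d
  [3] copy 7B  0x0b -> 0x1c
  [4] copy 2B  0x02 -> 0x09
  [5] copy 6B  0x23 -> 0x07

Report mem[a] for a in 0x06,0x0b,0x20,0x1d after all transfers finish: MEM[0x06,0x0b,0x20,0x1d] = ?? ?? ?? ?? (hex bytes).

  after D0: wrote 2B at 0x05 = 78fc
  after D1: wrote 3B at 0x0d = 463202
  after D2: wrote 5B at 0x0d = fc9a424632
  after D3: wrote 7B at 0x1c = 02b6fc9a424632
  after D4: wrote 2B at 0x09 = 0a4c
  after D5: wrote 6B at 0x07 = 0478fc46e14e
query mem[0x06]=0xfc, mem[0x0b]=0xe1, mem[0x20]=0x42, mem[0x1d]=0xb6

MEM[0x06,0x0b,0x20,0x1d] = fc e1 42 b6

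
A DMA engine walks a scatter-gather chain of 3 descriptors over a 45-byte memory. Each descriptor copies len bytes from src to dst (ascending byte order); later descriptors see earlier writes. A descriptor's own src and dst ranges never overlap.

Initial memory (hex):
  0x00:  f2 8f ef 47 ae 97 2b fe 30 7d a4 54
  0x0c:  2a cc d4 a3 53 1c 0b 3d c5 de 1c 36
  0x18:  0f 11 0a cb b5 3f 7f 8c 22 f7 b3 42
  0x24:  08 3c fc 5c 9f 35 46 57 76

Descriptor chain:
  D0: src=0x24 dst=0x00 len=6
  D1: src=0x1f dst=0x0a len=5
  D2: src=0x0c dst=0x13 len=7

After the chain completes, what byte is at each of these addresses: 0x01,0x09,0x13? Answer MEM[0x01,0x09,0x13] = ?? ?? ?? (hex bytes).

MEM[0x01,0x09,0x13] = 3c 7d f7

  after D0: wrote 6B at 0x00 = 083cfc5c9f35
  after D1: wrote 5B at 0x0a = 8c22f7b342
  after D2: wrote 7B at 0x13 = f7b342a3531c0b
query mem[0x01]=0x3c, mem[0x09]=0x7d, mem[0x13]=0xf7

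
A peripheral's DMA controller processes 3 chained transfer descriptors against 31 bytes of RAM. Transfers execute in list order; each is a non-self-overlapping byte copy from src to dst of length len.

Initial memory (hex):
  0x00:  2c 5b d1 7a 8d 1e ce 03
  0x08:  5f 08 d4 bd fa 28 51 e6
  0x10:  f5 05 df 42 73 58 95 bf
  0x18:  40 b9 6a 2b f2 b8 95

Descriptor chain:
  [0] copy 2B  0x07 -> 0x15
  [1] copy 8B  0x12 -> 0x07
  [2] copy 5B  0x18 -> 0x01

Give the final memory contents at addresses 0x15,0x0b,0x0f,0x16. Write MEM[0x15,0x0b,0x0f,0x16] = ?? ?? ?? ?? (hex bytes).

D0: mem[0x15..0x16] <- [03 5f]
D1: mem[0x07..0x0e] <- [df 42 73 03 5f bf 40 b9]
D2: mem[0x01..0x05] <- [40 b9 6a 2b f2]
query mem[0x15]=0x03, mem[0x0b]=0x5f, mem[0x0f]=0xe6, mem[0x16]=0x5f

MEM[0x15,0x0b,0x0f,0x16] = 03 5f e6 5f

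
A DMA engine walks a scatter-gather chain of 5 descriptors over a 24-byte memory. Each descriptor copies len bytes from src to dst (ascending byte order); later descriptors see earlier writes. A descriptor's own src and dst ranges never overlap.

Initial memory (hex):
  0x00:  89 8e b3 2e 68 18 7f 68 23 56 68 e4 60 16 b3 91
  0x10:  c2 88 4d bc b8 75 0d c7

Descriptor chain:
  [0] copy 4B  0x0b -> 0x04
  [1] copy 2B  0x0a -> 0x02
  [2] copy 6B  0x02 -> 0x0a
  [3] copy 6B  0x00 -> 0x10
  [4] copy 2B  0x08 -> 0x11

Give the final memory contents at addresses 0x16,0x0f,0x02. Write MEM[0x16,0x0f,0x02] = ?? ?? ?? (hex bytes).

[0] 0x0b->0x04 len=4 : e4 60 16 b3
[1] 0x0a->0x02 len=2 : 68 e4
[2] 0x02->0x0a len=6 : 68 e4 e4 60 16 b3
[3] 0x00->0x10 len=6 : 89 8e 68 e4 e4 60
[4] 0x08->0x11 len=2 : 23 56
query mem[0x16]=0x0d, mem[0x0f]=0xb3, mem[0x02]=0x68

MEM[0x16,0x0f,0x02] = 0d b3 68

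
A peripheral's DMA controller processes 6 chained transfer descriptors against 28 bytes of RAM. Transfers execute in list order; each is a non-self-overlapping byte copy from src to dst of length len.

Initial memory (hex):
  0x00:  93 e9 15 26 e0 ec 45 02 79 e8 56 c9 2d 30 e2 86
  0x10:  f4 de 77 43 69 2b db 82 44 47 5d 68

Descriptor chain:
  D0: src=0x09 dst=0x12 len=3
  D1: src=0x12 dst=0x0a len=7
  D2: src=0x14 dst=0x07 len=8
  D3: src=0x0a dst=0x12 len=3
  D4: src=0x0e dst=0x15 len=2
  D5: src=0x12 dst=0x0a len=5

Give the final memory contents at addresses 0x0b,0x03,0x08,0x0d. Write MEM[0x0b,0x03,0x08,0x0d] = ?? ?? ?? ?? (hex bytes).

MEM[0x0b,0x03,0x08,0x0d] = 44 26 2b 68

#0 dst[0x12+3] := {0xe8,0x56,0xc9}
#1 dst[0x0a+7] := {0xe8,0x56,0xc9,0x2b,0xdb,0x82,0x44}
#2 dst[0x07+8] := {0xc9,0x2b,0xdb,0x82,0x44,0x47,0x5d,0x68}
#3 dst[0x12+3] := {0x82,0x44,0x47}
#4 dst[0x15+2] := {0x68,0x82}
#5 dst[0x0a+5] := {0x82,0x44,0x47,0x68,0x82}
query mem[0x0b]=0x44, mem[0x03]=0x26, mem[0x08]=0x2b, mem[0x0d]=0x68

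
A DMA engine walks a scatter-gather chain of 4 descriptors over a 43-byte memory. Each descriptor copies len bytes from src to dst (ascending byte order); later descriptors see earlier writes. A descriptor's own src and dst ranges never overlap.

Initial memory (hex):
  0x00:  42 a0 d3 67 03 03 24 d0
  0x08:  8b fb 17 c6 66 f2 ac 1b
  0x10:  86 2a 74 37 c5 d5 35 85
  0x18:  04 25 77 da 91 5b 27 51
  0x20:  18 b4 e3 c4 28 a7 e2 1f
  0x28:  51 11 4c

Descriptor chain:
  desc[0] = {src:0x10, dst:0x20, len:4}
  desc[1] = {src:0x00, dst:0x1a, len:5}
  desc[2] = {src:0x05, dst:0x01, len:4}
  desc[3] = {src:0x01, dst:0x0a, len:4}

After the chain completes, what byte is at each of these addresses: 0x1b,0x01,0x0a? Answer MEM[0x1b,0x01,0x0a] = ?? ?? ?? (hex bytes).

#0 dst[0x20+4] := {0x86,0x2a,0x74,0x37}
#1 dst[0x1a+5] := {0x42,0xa0,0xd3,0x67,0x03}
#2 dst[0x01+4] := {0x03,0x24,0xd0,0x8b}
#3 dst[0x0a+4] := {0x03,0x24,0xd0,0x8b}
query mem[0x1b]=0xa0, mem[0x01]=0x03, mem[0x0a]=0x03

MEM[0x1b,0x01,0x0a] = a0 03 03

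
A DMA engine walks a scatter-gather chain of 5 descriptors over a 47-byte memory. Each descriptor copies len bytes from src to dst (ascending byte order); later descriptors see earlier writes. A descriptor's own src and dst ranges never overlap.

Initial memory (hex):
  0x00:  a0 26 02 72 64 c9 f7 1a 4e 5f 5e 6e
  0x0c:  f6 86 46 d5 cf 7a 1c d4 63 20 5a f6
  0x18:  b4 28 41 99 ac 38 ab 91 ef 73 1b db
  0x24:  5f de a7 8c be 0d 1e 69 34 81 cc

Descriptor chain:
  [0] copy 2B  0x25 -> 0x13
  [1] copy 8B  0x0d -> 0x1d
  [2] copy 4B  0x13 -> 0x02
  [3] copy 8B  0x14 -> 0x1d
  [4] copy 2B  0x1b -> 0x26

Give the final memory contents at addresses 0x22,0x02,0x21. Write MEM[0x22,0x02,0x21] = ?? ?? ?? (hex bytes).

MEM[0x22,0x02,0x21] = 28 de b4

[0] 0x25->0x13 len=2 : de a7
[1] 0x0d->0x1d len=8 : 86 46 d5 cf 7a 1c de a7
[2] 0x13->0x02 len=4 : de a7 20 5a
[3] 0x14->0x1d len=8 : a7 20 5a f6 b4 28 41 99
[4] 0x1b->0x26 len=2 : 99 ac
query mem[0x22]=0x28, mem[0x02]=0xde, mem[0x21]=0xb4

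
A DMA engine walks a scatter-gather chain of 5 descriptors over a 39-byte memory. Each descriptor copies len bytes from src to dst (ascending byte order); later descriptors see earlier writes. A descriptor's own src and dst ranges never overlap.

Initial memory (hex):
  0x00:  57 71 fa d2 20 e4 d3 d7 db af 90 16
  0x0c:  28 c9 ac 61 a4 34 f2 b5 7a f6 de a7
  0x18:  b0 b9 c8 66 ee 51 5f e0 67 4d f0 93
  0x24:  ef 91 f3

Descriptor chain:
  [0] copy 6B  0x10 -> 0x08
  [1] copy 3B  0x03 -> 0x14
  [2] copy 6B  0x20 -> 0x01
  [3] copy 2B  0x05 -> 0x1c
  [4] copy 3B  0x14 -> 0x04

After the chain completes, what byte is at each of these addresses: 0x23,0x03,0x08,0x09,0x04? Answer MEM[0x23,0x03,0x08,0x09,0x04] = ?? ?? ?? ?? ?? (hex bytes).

MEM[0x23,0x03,0x08,0x09,0x04] = 93 f0 a4 34 d2

D0: mem[0x08..0x0d] <- [a4 34 f2 b5 7a f6]
D1: mem[0x14..0x16] <- [d2 20 e4]
D2: mem[0x01..0x06] <- [67 4d f0 93 ef 91]
D3: mem[0x1c..0x1d] <- [ef 91]
D4: mem[0x04..0x06] <- [d2 20 e4]
query mem[0x23]=0x93, mem[0x03]=0xf0, mem[0x08]=0xa4, mem[0x09]=0x34, mem[0x04]=0xd2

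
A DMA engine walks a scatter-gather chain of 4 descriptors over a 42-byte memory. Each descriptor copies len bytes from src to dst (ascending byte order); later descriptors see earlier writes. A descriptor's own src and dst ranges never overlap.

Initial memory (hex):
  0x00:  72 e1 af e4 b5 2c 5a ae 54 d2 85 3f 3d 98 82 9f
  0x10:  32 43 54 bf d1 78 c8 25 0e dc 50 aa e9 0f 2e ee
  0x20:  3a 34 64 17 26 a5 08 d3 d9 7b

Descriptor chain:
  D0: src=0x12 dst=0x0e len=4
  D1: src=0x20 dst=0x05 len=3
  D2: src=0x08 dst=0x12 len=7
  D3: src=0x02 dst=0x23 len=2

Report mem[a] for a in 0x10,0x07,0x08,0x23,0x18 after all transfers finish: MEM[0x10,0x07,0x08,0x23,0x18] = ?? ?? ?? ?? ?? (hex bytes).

D0: mem[0x0e..0x11] <- [54 bf d1 78]
D1: mem[0x05..0x07] <- [3a 34 64]
D2: mem[0x12..0x18] <- [54 d2 85 3f 3d 98 54]
D3: mem[0x23..0x24] <- [af e4]
query mem[0x10]=0xd1, mem[0x07]=0x64, mem[0x08]=0x54, mem[0x23]=0xaf, mem[0x18]=0x54

MEM[0x10,0x07,0x08,0x23,0x18] = d1 64 54 af 54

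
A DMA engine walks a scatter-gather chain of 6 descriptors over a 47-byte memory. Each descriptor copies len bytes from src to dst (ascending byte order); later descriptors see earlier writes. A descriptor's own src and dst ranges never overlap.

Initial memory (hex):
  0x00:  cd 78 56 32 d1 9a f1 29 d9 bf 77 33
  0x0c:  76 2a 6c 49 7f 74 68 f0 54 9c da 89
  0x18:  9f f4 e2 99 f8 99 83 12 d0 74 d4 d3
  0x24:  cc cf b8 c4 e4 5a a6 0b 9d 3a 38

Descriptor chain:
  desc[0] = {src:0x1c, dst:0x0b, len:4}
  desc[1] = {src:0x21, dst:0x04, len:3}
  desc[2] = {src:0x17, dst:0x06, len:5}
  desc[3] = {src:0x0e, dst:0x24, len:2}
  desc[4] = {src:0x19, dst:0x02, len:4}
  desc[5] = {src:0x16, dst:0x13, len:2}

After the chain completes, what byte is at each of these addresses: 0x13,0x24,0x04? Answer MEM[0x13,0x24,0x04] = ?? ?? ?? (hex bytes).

MEM[0x13,0x24,0x04] = da 12 99

D0: mem[0x0b..0x0e] <- [f8 99 83 12]
D1: mem[0x04..0x06] <- [74 d4 d3]
D2: mem[0x06..0x0a] <- [89 9f f4 e2 99]
D3: mem[0x24..0x25] <- [12 49]
D4: mem[0x02..0x05] <- [f4 e2 99 f8]
D5: mem[0x13..0x14] <- [da 89]
query mem[0x13]=0xda, mem[0x24]=0x12, mem[0x04]=0x99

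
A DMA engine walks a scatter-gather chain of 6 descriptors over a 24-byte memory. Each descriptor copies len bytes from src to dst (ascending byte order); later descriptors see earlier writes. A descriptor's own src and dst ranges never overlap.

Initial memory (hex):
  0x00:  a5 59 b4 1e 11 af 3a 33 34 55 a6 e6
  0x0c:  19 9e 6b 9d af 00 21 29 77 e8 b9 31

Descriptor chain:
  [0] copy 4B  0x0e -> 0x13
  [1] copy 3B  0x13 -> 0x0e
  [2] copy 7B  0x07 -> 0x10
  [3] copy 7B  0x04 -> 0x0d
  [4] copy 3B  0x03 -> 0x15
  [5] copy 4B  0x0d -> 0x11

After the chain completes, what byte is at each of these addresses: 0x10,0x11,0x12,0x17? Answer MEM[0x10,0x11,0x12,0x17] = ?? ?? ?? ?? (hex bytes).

MEM[0x10,0x11,0x12,0x17] = 33 11 af af

#0 dst[0x13+4] := {0x6b,0x9d,0xaf,0x00}
#1 dst[0x0e+3] := {0x6b,0x9d,0xaf}
#2 dst[0x10+7] := {0x33,0x34,0x55,0xa6,0xe6,0x19,0x9e}
#3 dst[0x0d+7] := {0x11,0xaf,0x3a,0x33,0x34,0x55,0xa6}
#4 dst[0x15+3] := {0x1e,0x11,0xaf}
#5 dst[0x11+4] := {0x11,0xaf,0x3a,0x33}
query mem[0x10]=0x33, mem[0x11]=0x11, mem[0x12]=0xaf, mem[0x17]=0xaf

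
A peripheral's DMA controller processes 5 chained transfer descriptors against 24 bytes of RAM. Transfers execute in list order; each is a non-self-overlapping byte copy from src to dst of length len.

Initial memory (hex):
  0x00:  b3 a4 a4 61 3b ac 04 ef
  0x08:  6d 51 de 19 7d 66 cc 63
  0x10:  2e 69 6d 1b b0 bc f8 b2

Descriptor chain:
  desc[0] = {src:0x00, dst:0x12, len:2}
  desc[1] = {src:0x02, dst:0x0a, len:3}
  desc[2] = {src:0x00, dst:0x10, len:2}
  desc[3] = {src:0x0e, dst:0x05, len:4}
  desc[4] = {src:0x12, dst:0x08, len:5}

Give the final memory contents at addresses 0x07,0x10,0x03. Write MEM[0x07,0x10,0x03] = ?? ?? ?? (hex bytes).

#0 dst[0x12+2] := {0xb3,0xa4}
#1 dst[0x0a+3] := {0xa4,0x61,0x3b}
#2 dst[0x10+2] := {0xb3,0xa4}
#3 dst[0x05+4] := {0xcc,0x63,0xb3,0xa4}
#4 dst[0x08+5] := {0xb3,0xa4,0xb0,0xbc,0xf8}
query mem[0x07]=0xb3, mem[0x10]=0xb3, mem[0x03]=0x61

MEM[0x07,0x10,0x03] = b3 b3 61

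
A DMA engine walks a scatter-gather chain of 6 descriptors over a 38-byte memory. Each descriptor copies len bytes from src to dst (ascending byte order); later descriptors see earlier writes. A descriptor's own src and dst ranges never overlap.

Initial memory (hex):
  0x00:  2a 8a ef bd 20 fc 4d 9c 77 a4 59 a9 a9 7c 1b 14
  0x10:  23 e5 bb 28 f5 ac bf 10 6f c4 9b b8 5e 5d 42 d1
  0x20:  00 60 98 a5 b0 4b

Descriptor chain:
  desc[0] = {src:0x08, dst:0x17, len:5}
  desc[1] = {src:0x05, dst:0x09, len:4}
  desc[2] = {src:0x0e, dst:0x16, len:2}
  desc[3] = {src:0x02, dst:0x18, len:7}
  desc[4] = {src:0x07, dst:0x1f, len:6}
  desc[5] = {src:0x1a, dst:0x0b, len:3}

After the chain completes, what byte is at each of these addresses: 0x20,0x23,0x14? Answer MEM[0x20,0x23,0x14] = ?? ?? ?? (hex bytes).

MEM[0x20,0x23,0x14] = 77 9c f5

  after D0: wrote 5B at 0x17 = 77a459a9a9
  after D1: wrote 4B at 0x09 = fc4d9c77
  after D2: wrote 2B at 0x16 = 1b14
  after D3: wrote 7B at 0x18 = efbd20fc4d9c77
  after D4: wrote 6B at 0x1f = 9c77fc4d9c77
  after D5: wrote 3B at 0x0b = 20fc4d
query mem[0x20]=0x77, mem[0x23]=0x9c, mem[0x14]=0xf5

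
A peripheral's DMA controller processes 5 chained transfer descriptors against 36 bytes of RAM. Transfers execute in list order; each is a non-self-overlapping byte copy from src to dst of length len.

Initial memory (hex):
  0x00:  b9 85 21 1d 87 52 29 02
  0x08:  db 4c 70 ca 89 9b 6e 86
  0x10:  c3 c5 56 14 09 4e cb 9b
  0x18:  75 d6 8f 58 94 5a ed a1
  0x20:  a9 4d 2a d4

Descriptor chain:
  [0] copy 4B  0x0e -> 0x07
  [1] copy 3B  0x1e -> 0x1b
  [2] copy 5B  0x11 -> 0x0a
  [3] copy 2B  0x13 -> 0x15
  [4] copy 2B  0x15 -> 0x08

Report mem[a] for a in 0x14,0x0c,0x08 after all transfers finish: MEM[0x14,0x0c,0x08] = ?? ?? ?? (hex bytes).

[0] 0x0e->0x07 len=4 : 6e 86 c3 c5
[1] 0x1e->0x1b len=3 : ed a1 a9
[2] 0x11->0x0a len=5 : c5 56 14 09 4e
[3] 0x13->0x15 len=2 : 14 09
[4] 0x15->0x08 len=2 : 14 09
query mem[0x14]=0x09, mem[0x0c]=0x14, mem[0x08]=0x14

MEM[0x14,0x0c,0x08] = 09 14 14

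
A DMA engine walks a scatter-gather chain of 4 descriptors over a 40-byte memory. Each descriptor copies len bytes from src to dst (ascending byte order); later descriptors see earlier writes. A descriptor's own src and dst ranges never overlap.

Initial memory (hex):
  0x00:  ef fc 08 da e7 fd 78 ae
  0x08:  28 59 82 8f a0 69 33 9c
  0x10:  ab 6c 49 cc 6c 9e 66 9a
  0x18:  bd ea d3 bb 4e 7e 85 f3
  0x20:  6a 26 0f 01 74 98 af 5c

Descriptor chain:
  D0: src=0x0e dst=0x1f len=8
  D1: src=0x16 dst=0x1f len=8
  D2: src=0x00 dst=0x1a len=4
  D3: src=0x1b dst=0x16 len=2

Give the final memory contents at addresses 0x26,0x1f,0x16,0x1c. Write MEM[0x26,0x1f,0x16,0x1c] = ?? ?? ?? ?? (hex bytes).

MEM[0x26,0x1f,0x16,0x1c] = 7e 66 fc 08

D0: mem[0x1f..0x26] <- [33 9c ab 6c 49 cc 6c 9e]
D1: mem[0x1f..0x26] <- [66 9a bd ea d3 bb 4e 7e]
D2: mem[0x1a..0x1d] <- [ef fc 08 da]
D3: mem[0x16..0x17] <- [fc 08]
query mem[0x26]=0x7e, mem[0x1f]=0x66, mem[0x16]=0xfc, mem[0x1c]=0x08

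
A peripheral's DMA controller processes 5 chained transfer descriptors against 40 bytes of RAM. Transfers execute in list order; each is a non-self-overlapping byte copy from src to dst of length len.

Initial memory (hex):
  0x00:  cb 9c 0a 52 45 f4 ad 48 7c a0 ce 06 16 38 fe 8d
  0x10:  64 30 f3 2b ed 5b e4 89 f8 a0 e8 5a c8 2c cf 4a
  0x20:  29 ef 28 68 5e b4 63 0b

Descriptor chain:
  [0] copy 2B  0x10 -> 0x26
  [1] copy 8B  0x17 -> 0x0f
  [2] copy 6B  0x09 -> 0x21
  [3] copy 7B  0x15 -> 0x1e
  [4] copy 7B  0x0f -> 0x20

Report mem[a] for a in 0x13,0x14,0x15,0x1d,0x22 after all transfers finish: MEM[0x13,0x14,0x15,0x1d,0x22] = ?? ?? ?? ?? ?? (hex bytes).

[0] 0x10->0x26 len=2 : 64 30
[1] 0x17->0x0f len=8 : 89 f8 a0 e8 5a c8 2c cf
[2] 0x09->0x21 len=6 : a0 ce 06 16 38 fe
[3] 0x15->0x1e len=7 : 2c cf 89 f8 a0 e8 5a
[4] 0x0f->0x20 len=7 : 89 f8 a0 e8 5a c8 2c
query mem[0x13]=0x5a, mem[0x14]=0xc8, mem[0x15]=0x2c, mem[0x1d]=0x2c, mem[0x22]=0xa0

MEM[0x13,0x14,0x15,0x1d,0x22] = 5a c8 2c 2c a0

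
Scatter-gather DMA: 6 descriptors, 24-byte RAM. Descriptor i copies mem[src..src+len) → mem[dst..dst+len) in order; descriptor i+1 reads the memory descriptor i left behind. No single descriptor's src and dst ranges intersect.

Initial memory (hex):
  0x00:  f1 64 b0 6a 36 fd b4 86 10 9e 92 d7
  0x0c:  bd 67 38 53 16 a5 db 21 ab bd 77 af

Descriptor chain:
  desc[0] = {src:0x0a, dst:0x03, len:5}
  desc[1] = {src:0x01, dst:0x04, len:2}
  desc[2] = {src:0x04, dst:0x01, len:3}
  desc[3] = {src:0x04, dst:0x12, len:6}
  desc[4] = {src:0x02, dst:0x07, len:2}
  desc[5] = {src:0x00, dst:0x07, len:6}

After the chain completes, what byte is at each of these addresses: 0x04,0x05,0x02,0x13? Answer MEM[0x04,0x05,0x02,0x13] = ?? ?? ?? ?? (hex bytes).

MEM[0x04,0x05,0x02,0x13] = 64 b0 b0 b0

#0 dst[0x03+5] := {0x92,0xd7,0xbd,0x67,0x38}
#1 dst[0x04+2] := {0x64,0xb0}
#2 dst[0x01+3] := {0x64,0xb0,0x67}
#3 dst[0x12+6] := {0x64,0xb0,0x67,0x38,0x10,0x9e}
#4 dst[0x07+2] := {0xb0,0x67}
#5 dst[0x07+6] := {0xf1,0x64,0xb0,0x67,0x64,0xb0}
query mem[0x04]=0x64, mem[0x05]=0xb0, mem[0x02]=0xb0, mem[0x13]=0xb0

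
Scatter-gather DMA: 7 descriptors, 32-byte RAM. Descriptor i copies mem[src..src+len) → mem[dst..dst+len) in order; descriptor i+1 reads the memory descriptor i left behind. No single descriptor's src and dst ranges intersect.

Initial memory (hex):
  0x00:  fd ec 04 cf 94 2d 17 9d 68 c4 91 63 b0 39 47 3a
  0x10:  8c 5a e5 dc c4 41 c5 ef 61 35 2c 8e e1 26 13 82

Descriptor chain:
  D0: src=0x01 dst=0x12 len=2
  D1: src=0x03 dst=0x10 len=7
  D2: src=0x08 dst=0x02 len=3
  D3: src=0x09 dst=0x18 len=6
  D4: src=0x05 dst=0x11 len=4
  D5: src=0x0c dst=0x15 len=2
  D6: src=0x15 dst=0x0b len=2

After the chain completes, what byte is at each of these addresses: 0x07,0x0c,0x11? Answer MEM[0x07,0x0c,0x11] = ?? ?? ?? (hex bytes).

MEM[0x07,0x0c,0x11] = 9d 39 2d

  after D0: wrote 2B at 0x12 = ec04
  after D1: wrote 7B at 0x10 = cf942d179d68c4
  after D2: wrote 3B at 0x02 = 68c491
  after D3: wrote 6B at 0x18 = c49163b03947
  after D4: wrote 4B at 0x11 = 2d179d68
  after D5: wrote 2B at 0x15 = b039
  after D6: wrote 2B at 0x0b = b039
query mem[0x07]=0x9d, mem[0x0c]=0x39, mem[0x11]=0x2d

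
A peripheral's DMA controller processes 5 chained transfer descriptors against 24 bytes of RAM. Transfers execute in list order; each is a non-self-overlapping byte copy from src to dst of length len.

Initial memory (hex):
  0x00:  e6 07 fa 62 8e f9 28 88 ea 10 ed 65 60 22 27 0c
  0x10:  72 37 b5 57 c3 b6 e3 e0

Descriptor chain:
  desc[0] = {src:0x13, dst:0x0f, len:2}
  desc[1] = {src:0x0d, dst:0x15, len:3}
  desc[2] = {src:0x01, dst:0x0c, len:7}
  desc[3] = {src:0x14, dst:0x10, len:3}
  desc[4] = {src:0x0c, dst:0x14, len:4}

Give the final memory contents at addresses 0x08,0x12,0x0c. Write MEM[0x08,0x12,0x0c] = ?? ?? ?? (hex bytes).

  after D0: wrote 2B at 0x0f = 57c3
  after D1: wrote 3B at 0x15 = 222757
  after D2: wrote 7B at 0x0c = 07fa628ef92888
  after D3: wrote 3B at 0x10 = c32227
  after D4: wrote 4B at 0x14 = 07fa628e
query mem[0x08]=0xea, mem[0x12]=0x27, mem[0x0c]=0x07

MEM[0x08,0x12,0x0c] = ea 27 07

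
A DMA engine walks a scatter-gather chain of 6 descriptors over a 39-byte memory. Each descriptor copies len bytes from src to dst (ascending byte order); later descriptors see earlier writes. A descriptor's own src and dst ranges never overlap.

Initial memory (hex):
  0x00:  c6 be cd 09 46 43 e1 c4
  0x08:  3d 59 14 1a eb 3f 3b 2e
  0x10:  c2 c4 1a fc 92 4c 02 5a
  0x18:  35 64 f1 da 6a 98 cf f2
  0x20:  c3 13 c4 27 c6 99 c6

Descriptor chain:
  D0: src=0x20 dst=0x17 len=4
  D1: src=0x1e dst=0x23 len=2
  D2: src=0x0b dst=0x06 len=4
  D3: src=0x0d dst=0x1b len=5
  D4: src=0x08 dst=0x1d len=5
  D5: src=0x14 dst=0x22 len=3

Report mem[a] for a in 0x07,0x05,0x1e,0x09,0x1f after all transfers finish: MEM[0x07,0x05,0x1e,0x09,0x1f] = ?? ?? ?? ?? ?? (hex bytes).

#0 dst[0x17+4] := {0xc3,0x13,0xc4,0x27}
#1 dst[0x23+2] := {0xcf,0xf2}
#2 dst[0x06+4] := {0x1a,0xeb,0x3f,0x3b}
#3 dst[0x1b+5] := {0x3f,0x3b,0x2e,0xc2,0xc4}
#4 dst[0x1d+5] := {0x3f,0x3b,0x14,0x1a,0xeb}
#5 dst[0x22+3] := {0x92,0x4c,0x02}
query mem[0x07]=0xeb, mem[0x05]=0x43, mem[0x1e]=0x3b, mem[0x09]=0x3b, mem[0x1f]=0x14

MEM[0x07,0x05,0x1e,0x09,0x1f] = eb 43 3b 3b 14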